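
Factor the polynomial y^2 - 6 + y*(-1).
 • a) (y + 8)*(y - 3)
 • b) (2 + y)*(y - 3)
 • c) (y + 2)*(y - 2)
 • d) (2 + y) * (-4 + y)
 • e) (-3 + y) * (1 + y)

We need to factor y^2 - 6 + y*(-1).
The factored form is (2 + y)*(y - 3).
b) (2 + y)*(y - 3)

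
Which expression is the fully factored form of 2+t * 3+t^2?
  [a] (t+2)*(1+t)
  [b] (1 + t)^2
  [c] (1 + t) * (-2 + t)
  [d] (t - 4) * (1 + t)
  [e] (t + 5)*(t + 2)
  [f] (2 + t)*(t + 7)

We need to factor 2+t * 3+t^2.
The factored form is (t+2)*(1+t).
a) (t+2)*(1+t)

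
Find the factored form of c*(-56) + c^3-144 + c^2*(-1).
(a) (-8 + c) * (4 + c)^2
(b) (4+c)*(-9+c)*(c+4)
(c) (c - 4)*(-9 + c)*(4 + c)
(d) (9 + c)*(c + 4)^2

We need to factor c*(-56) + c^3-144 + c^2*(-1).
The factored form is (4+c)*(-9+c)*(c+4).
b) (4+c)*(-9+c)*(c+4)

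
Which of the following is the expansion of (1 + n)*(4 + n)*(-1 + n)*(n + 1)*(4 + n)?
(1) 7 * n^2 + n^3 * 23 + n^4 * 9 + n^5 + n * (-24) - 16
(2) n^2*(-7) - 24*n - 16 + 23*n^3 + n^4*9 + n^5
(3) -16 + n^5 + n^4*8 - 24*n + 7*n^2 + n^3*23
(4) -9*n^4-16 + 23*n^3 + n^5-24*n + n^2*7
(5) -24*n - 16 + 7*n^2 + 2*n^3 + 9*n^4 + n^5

Expanding (1 + n)*(4 + n)*(-1 + n)*(n + 1)*(4 + n):
= 7 * n^2 + n^3 * 23 + n^4 * 9 + n^5 + n * (-24) - 16
1) 7 * n^2 + n^3 * 23 + n^4 * 9 + n^5 + n * (-24) - 16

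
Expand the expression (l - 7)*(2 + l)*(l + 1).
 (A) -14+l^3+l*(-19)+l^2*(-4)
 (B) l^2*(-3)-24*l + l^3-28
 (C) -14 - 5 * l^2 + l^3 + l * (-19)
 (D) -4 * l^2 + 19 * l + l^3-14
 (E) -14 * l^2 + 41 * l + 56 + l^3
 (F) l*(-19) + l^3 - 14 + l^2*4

Expanding (l - 7)*(2 + l)*(l + 1):
= -14+l^3+l*(-19)+l^2*(-4)
A) -14+l^3+l*(-19)+l^2*(-4)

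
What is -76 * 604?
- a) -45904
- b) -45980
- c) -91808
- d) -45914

-76 * 604 = -45904
a) -45904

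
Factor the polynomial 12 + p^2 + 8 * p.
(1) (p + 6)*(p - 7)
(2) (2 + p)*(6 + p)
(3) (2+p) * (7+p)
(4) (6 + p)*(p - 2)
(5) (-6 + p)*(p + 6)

We need to factor 12 + p^2 + 8 * p.
The factored form is (2 + p)*(6 + p).
2) (2 + p)*(6 + p)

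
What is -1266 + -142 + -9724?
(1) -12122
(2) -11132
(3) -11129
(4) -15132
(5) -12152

First: -1266 + -142 = -1408
Then: -1408 + -9724 = -11132
2) -11132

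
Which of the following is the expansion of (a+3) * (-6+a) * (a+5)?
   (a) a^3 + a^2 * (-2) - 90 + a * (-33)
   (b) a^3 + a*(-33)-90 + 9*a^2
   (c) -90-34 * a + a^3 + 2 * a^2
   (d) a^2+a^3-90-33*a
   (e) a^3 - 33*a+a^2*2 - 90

Expanding (a+3) * (-6+a) * (a+5):
= a^3 - 33*a+a^2*2 - 90
e) a^3 - 33*a+a^2*2 - 90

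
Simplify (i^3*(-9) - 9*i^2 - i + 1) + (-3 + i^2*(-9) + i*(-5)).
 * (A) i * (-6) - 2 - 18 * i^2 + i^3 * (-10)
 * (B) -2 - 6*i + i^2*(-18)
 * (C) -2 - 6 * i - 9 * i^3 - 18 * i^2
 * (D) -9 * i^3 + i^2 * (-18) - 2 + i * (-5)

Adding the polynomials and combining like terms:
(i^3*(-9) - 9*i^2 - i + 1) + (-3 + i^2*(-9) + i*(-5))
= -2 - 6 * i - 9 * i^3 - 18 * i^2
C) -2 - 6 * i - 9 * i^3 - 18 * i^2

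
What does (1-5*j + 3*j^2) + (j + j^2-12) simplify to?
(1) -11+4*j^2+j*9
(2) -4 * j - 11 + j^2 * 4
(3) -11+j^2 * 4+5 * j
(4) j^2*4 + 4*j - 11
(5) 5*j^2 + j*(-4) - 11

Adding the polynomials and combining like terms:
(1 - 5*j + 3*j^2) + (j + j^2 - 12)
= -4 * j - 11 + j^2 * 4
2) -4 * j - 11 + j^2 * 4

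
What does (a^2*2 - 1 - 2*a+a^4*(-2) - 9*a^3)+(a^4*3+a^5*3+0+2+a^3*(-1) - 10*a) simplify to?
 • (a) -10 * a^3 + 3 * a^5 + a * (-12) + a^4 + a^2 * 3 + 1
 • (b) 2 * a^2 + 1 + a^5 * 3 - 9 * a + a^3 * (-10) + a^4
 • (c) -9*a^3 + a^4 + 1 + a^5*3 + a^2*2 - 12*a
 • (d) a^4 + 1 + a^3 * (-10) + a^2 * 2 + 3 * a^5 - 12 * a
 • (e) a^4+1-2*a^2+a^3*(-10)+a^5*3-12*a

Adding the polynomials and combining like terms:
(a^2*2 - 1 - 2*a + a^4*(-2) - 9*a^3) + (a^4*3 + a^5*3 + 0 + 2 + a^3*(-1) - 10*a)
= a^4 + 1 + a^3 * (-10) + a^2 * 2 + 3 * a^5 - 12 * a
d) a^4 + 1 + a^3 * (-10) + a^2 * 2 + 3 * a^5 - 12 * a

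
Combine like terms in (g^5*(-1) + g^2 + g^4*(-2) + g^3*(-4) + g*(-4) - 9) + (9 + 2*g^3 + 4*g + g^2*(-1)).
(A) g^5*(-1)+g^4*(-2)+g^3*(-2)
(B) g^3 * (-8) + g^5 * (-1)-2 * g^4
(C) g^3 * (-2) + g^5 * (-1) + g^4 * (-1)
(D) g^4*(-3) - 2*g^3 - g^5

Adding the polynomials and combining like terms:
(g^5*(-1) + g^2 + g^4*(-2) + g^3*(-4) + g*(-4) - 9) + (9 + 2*g^3 + 4*g + g^2*(-1))
= g^5*(-1)+g^4*(-2)+g^3*(-2)
A) g^5*(-1)+g^4*(-2)+g^3*(-2)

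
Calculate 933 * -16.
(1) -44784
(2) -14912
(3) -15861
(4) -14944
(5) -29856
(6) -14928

933 * -16 = -14928
6) -14928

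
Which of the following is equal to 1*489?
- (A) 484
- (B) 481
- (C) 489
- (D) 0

1 * 489 = 489
C) 489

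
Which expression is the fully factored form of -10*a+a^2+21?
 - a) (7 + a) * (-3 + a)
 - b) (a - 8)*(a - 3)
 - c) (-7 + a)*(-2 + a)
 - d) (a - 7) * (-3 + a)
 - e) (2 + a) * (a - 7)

We need to factor -10*a+a^2+21.
The factored form is (a - 7) * (-3 + a).
d) (a - 7) * (-3 + a)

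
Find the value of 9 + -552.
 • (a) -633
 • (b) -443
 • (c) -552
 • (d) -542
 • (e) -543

9 + -552 = -543
e) -543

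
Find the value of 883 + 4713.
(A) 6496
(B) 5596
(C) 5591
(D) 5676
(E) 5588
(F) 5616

883 + 4713 = 5596
B) 5596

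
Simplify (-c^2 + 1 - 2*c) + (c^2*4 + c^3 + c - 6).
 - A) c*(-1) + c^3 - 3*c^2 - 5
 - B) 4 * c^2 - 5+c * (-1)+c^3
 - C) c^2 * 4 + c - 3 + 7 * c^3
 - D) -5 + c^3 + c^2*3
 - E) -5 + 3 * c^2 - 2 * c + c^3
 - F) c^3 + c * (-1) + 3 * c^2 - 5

Adding the polynomials and combining like terms:
(-c^2 + 1 - 2*c) + (c^2*4 + c^3 + c - 6)
= c^3 + c * (-1) + 3 * c^2 - 5
F) c^3 + c * (-1) + 3 * c^2 - 5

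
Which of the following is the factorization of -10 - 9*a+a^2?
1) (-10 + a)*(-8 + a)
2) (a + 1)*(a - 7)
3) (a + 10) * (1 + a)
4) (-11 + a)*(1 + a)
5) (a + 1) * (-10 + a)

We need to factor -10 - 9*a+a^2.
The factored form is (a + 1) * (-10 + a).
5) (a + 1) * (-10 + a)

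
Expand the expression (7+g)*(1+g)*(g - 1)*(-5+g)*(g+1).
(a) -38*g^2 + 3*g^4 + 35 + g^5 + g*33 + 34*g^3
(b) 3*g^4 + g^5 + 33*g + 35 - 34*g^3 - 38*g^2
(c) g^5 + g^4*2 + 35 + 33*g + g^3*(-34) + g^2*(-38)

Expanding (7+g)*(1+g)*(g - 1)*(-5+g)*(g+1):
= 3*g^4 + g^5 + 33*g + 35 - 34*g^3 - 38*g^2
b) 3*g^4 + g^5 + 33*g + 35 - 34*g^3 - 38*g^2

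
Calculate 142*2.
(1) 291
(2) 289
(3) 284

142 * 2 = 284
3) 284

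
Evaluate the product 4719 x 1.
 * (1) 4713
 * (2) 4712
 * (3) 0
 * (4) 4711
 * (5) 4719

4719 * 1 = 4719
5) 4719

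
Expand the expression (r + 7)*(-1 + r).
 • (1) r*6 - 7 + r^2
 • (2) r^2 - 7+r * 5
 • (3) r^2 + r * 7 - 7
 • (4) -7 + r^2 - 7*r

Expanding (r + 7)*(-1 + r):
= r*6 - 7 + r^2
1) r*6 - 7 + r^2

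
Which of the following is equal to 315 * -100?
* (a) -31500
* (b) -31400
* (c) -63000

315 * -100 = -31500
a) -31500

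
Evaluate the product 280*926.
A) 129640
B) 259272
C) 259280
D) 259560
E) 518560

280 * 926 = 259280
C) 259280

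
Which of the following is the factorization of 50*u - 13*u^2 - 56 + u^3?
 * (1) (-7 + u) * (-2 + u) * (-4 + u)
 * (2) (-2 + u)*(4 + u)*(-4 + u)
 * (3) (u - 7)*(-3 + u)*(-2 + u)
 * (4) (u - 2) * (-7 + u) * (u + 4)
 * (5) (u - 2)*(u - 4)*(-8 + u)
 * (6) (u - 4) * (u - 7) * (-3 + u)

We need to factor 50*u - 13*u^2 - 56 + u^3.
The factored form is (-7 + u) * (-2 + u) * (-4 + u).
1) (-7 + u) * (-2 + u) * (-4 + u)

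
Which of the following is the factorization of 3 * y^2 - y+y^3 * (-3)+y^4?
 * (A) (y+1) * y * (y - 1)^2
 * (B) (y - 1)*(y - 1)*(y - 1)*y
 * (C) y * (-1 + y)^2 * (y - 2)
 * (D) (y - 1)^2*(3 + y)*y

We need to factor 3 * y^2 - y+y^3 * (-3)+y^4.
The factored form is (y - 1)*(y - 1)*(y - 1)*y.
B) (y - 1)*(y - 1)*(y - 1)*y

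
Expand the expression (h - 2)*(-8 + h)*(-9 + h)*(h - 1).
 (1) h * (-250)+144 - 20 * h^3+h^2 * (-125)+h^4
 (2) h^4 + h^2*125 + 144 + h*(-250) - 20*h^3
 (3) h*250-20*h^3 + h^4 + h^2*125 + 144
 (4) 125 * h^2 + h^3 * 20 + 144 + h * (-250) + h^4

Expanding (h - 2)*(-8 + h)*(-9 + h)*(h - 1):
= h^4 + h^2*125 + 144 + h*(-250) - 20*h^3
2) h^4 + h^2*125 + 144 + h*(-250) - 20*h^3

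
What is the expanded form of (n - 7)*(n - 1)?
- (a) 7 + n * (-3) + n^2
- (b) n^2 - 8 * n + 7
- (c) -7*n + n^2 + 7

Expanding (n - 7)*(n - 1):
= n^2 - 8 * n + 7
b) n^2 - 8 * n + 7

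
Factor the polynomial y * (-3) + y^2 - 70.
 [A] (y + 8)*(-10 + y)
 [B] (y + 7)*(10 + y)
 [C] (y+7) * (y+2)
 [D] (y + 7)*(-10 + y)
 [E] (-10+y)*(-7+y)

We need to factor y * (-3) + y^2 - 70.
The factored form is (y + 7)*(-10 + y).
D) (y + 7)*(-10 + y)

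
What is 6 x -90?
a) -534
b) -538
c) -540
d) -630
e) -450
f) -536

6 * -90 = -540
c) -540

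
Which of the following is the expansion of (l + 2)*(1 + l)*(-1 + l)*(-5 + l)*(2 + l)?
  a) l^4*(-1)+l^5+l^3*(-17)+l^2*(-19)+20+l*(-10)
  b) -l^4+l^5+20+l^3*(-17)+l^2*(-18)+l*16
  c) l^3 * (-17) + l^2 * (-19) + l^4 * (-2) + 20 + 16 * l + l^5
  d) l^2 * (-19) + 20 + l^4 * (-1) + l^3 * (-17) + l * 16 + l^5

Expanding (l + 2)*(1 + l)*(-1 + l)*(-5 + l)*(2 + l):
= l^2 * (-19) + 20 + l^4 * (-1) + l^3 * (-17) + l * 16 + l^5
d) l^2 * (-19) + 20 + l^4 * (-1) + l^3 * (-17) + l * 16 + l^5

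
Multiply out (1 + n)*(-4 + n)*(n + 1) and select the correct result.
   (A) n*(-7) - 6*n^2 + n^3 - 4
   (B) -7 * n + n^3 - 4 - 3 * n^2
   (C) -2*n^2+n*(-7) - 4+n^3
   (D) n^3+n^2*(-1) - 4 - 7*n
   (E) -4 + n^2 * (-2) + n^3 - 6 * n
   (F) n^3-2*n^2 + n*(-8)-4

Expanding (1 + n)*(-4 + n)*(n + 1):
= -2*n^2+n*(-7) - 4+n^3
C) -2*n^2+n*(-7) - 4+n^3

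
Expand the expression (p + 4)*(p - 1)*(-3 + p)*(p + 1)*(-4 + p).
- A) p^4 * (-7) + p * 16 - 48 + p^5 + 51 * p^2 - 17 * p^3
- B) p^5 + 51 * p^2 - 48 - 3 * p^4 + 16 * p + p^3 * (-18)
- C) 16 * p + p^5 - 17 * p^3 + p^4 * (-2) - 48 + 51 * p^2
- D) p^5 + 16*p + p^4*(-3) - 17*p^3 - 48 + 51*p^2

Expanding (p + 4)*(p - 1)*(-3 + p)*(p + 1)*(-4 + p):
= p^5 + 16*p + p^4*(-3) - 17*p^3 - 48 + 51*p^2
D) p^5 + 16*p + p^4*(-3) - 17*p^3 - 48 + 51*p^2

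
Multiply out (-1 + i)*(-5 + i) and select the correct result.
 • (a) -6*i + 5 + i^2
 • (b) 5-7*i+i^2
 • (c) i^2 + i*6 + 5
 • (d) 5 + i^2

Expanding (-1 + i)*(-5 + i):
= -6*i + 5 + i^2
a) -6*i + 5 + i^2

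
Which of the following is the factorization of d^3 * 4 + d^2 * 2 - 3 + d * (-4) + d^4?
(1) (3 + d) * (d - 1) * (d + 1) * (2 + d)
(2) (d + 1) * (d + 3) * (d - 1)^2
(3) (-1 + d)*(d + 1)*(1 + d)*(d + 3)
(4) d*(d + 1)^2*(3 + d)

We need to factor d^3 * 4 + d^2 * 2 - 3 + d * (-4) + d^4.
The factored form is (-1 + d)*(d + 1)*(1 + d)*(d + 3).
3) (-1 + d)*(d + 1)*(1 + d)*(d + 3)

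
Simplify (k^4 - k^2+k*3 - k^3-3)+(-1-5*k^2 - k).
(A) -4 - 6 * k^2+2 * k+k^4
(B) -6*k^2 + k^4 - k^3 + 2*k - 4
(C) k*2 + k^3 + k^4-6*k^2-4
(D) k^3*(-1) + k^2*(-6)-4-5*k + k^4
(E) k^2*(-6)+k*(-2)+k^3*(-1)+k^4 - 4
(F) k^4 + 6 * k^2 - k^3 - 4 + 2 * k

Adding the polynomials and combining like terms:
(k^4 - k^2 + k*3 - k^3 - 3) + (-1 - 5*k^2 - k)
= -6*k^2 + k^4 - k^3 + 2*k - 4
B) -6*k^2 + k^4 - k^3 + 2*k - 4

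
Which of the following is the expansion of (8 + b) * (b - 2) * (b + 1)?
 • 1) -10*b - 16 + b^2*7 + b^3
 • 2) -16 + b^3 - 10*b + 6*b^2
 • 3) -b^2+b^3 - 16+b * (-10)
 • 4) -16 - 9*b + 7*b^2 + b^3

Expanding (8 + b) * (b - 2) * (b + 1):
= -10*b - 16 + b^2*7 + b^3
1) -10*b - 16 + b^2*7 + b^3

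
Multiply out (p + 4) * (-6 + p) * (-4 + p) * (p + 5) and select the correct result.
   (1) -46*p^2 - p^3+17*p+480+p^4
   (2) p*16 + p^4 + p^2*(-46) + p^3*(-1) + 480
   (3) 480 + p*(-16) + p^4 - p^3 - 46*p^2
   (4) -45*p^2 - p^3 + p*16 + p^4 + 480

Expanding (p + 4) * (-6 + p) * (-4 + p) * (p + 5):
= p*16 + p^4 + p^2*(-46) + p^3*(-1) + 480
2) p*16 + p^4 + p^2*(-46) + p^3*(-1) + 480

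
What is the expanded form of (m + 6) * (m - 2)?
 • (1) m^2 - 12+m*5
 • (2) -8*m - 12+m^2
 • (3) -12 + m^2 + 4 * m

Expanding (m + 6) * (m - 2):
= -12 + m^2 + 4 * m
3) -12 + m^2 + 4 * m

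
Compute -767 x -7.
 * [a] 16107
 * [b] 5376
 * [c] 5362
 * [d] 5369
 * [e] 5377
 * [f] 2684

-767 * -7 = 5369
d) 5369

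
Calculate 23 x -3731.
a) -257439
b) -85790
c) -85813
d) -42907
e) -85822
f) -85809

23 * -3731 = -85813
c) -85813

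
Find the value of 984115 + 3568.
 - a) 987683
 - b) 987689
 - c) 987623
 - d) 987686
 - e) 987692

984115 + 3568 = 987683
a) 987683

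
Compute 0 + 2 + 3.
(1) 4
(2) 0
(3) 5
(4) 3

First: 0 + 2 = 2
Then: 2 + 3 = 5
3) 5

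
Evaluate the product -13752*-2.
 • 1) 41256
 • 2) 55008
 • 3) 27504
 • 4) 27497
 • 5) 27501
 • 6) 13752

-13752 * -2 = 27504
3) 27504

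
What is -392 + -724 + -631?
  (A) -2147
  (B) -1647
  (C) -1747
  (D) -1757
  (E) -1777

First: -392 + -724 = -1116
Then: -1116 + -631 = -1747
C) -1747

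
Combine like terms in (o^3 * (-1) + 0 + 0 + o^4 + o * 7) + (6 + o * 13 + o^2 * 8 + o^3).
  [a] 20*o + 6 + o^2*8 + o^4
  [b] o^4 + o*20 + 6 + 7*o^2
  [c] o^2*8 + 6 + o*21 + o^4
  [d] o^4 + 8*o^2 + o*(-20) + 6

Adding the polynomials and combining like terms:
(o^3*(-1) + 0 + 0 + o^4 + o*7) + (6 + o*13 + o^2*8 + o^3)
= 20*o + 6 + o^2*8 + o^4
a) 20*o + 6 + o^2*8 + o^4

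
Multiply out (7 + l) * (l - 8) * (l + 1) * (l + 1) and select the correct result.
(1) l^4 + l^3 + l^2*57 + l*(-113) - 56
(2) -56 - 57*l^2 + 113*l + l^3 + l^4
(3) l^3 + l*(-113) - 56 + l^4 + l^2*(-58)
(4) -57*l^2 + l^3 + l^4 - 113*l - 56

Expanding (7 + l) * (l - 8) * (l + 1) * (l + 1):
= -57*l^2 + l^3 + l^4 - 113*l - 56
4) -57*l^2 + l^3 + l^4 - 113*l - 56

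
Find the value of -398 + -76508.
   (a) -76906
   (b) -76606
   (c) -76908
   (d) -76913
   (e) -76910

-398 + -76508 = -76906
a) -76906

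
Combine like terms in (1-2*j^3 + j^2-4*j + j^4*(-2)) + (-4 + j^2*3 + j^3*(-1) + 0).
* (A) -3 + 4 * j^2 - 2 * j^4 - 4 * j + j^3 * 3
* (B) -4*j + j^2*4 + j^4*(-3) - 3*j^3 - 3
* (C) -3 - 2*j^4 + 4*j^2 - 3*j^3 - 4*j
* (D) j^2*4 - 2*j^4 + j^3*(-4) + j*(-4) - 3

Adding the polynomials and combining like terms:
(1 - 2*j^3 + j^2 - 4*j + j^4*(-2)) + (-4 + j^2*3 + j^3*(-1) + 0)
= -3 - 2*j^4 + 4*j^2 - 3*j^3 - 4*j
C) -3 - 2*j^4 + 4*j^2 - 3*j^3 - 4*j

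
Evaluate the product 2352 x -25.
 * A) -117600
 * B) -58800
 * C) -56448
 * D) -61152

2352 * -25 = -58800
B) -58800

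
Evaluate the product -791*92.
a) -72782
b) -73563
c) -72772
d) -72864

-791 * 92 = -72772
c) -72772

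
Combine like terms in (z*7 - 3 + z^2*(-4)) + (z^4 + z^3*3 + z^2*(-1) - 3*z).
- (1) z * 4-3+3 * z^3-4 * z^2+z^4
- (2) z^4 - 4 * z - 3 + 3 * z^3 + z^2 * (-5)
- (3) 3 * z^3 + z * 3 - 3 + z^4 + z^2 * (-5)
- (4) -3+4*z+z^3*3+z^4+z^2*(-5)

Adding the polynomials and combining like terms:
(z*7 - 3 + z^2*(-4)) + (z^4 + z^3*3 + z^2*(-1) - 3*z)
= -3+4*z+z^3*3+z^4+z^2*(-5)
4) -3+4*z+z^3*3+z^4+z^2*(-5)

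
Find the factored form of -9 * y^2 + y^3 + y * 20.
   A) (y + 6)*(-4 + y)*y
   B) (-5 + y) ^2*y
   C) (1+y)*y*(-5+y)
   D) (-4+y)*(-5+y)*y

We need to factor -9 * y^2 + y^3 + y * 20.
The factored form is (-4+y)*(-5+y)*y.
D) (-4+y)*(-5+y)*y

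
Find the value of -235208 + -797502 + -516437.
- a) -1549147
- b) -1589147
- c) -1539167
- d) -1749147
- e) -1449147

First: -235208 + -797502 = -1032710
Then: -1032710 + -516437 = -1549147
a) -1549147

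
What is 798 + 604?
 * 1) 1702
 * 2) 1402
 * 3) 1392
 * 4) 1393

798 + 604 = 1402
2) 1402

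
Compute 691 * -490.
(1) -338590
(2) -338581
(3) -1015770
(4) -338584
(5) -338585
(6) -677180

691 * -490 = -338590
1) -338590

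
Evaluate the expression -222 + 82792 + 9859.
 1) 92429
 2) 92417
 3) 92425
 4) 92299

First: -222 + 82792 = 82570
Then: 82570 + 9859 = 92429
1) 92429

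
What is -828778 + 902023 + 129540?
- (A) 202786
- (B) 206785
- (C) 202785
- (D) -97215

First: -828778 + 902023 = 73245
Then: 73245 + 129540 = 202785
C) 202785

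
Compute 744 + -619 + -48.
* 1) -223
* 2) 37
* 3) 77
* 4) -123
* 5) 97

First: 744 + -619 = 125
Then: 125 + -48 = 77
3) 77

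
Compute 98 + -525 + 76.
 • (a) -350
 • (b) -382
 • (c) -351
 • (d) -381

First: 98 + -525 = -427
Then: -427 + 76 = -351
c) -351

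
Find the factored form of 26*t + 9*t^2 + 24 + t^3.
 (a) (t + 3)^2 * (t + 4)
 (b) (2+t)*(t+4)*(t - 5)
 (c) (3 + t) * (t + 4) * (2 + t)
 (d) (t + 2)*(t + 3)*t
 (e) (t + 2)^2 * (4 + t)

We need to factor 26*t + 9*t^2 + 24 + t^3.
The factored form is (3 + t) * (t + 4) * (2 + t).
c) (3 + t) * (t + 4) * (2 + t)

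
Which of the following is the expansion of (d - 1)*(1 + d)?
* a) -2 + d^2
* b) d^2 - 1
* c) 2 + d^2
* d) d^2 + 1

Expanding (d - 1)*(1 + d):
= d^2 - 1
b) d^2 - 1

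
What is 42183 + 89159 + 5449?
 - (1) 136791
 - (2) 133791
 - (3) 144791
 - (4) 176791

First: 42183 + 89159 = 131342
Then: 131342 + 5449 = 136791
1) 136791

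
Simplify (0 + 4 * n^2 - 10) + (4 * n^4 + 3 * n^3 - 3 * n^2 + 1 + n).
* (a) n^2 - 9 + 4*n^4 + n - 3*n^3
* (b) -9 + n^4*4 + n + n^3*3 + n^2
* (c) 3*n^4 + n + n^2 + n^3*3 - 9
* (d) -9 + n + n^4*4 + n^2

Adding the polynomials and combining like terms:
(0 + 4*n^2 - 10) + (4*n^4 + 3*n^3 - 3*n^2 + 1 + n)
= -9 + n^4*4 + n + n^3*3 + n^2
b) -9 + n^4*4 + n + n^3*3 + n^2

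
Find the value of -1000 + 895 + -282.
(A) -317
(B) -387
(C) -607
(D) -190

First: -1000 + 895 = -105
Then: -105 + -282 = -387
B) -387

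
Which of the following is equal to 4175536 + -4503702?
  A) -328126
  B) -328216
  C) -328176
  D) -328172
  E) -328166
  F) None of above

4175536 + -4503702 = -328166
E) -328166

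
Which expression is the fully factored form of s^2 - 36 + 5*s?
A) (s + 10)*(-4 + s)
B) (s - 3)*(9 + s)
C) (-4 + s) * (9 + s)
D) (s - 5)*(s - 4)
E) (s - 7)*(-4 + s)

We need to factor s^2 - 36 + 5*s.
The factored form is (-4 + s) * (9 + s).
C) (-4 + s) * (9 + s)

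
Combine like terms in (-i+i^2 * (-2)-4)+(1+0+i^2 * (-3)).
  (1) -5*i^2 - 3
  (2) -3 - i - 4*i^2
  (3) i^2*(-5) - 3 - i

Adding the polynomials and combining like terms:
(-i + i^2*(-2) - 4) + (1 + 0 + i^2*(-3))
= i^2*(-5) - 3 - i
3) i^2*(-5) - 3 - i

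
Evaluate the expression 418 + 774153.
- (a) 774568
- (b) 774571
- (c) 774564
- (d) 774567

418 + 774153 = 774571
b) 774571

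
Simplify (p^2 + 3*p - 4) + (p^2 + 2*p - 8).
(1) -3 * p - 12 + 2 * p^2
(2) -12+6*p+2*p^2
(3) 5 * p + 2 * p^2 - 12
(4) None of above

Adding the polynomials and combining like terms:
(p^2 + 3*p - 4) + (p^2 + 2*p - 8)
= 5 * p + 2 * p^2 - 12
3) 5 * p + 2 * p^2 - 12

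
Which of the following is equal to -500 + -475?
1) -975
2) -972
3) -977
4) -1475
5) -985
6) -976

-500 + -475 = -975
1) -975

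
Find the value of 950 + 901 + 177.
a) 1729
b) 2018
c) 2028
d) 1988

First: 950 + 901 = 1851
Then: 1851 + 177 = 2028
c) 2028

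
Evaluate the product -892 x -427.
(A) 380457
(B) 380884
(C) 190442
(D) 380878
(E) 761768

-892 * -427 = 380884
B) 380884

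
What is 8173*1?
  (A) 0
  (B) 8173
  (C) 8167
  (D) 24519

8173 * 1 = 8173
B) 8173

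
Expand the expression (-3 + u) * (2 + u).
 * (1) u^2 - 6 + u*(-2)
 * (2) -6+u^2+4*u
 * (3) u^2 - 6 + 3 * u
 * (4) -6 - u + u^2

Expanding (-3 + u) * (2 + u):
= -6 - u + u^2
4) -6 - u + u^2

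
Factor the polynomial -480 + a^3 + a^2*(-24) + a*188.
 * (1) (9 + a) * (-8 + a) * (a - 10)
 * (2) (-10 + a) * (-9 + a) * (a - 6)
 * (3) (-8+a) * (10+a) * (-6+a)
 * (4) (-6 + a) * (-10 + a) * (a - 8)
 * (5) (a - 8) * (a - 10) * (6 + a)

We need to factor -480 + a^3 + a^2*(-24) + a*188.
The factored form is (-6 + a) * (-10 + a) * (a - 8).
4) (-6 + a) * (-10 + a) * (a - 8)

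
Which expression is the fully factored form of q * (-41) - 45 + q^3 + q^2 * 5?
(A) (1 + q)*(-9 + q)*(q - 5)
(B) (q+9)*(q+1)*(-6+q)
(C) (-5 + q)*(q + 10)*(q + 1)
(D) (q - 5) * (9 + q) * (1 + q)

We need to factor q * (-41) - 45 + q^3 + q^2 * 5.
The factored form is (q - 5) * (9 + q) * (1 + q).
D) (q - 5) * (9 + q) * (1 + q)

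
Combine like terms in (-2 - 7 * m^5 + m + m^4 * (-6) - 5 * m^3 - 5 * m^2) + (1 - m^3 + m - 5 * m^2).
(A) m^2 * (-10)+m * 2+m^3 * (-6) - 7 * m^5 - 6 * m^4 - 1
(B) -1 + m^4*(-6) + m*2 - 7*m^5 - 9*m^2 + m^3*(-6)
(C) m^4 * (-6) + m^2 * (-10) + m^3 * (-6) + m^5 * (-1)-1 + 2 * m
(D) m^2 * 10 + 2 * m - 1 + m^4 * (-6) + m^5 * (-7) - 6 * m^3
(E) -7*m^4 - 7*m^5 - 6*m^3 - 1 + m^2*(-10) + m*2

Adding the polynomials and combining like terms:
(-2 - 7*m^5 + m + m^4*(-6) - 5*m^3 - 5*m^2) + (1 - m^3 + m - 5*m^2)
= m^2 * (-10)+m * 2+m^3 * (-6) - 7 * m^5 - 6 * m^4 - 1
A) m^2 * (-10)+m * 2+m^3 * (-6) - 7 * m^5 - 6 * m^4 - 1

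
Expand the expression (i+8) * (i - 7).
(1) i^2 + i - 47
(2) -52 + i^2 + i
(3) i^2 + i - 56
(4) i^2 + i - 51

Expanding (i+8) * (i - 7):
= i^2 + i - 56
3) i^2 + i - 56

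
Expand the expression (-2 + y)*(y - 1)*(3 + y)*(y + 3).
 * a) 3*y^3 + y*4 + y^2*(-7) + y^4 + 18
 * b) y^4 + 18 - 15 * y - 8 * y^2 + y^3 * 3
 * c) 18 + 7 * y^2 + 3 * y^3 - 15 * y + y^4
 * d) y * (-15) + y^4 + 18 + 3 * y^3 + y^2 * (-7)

Expanding (-2 + y)*(y - 1)*(3 + y)*(y + 3):
= y * (-15) + y^4 + 18 + 3 * y^3 + y^2 * (-7)
d) y * (-15) + y^4 + 18 + 3 * y^3 + y^2 * (-7)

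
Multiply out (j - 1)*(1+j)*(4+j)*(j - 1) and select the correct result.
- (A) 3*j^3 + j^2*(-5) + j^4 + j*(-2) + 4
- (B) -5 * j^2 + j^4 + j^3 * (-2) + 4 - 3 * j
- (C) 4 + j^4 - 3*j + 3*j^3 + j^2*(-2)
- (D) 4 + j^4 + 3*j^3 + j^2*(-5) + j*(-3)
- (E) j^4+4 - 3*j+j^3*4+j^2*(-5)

Expanding (j - 1)*(1+j)*(4+j)*(j - 1):
= 4 + j^4 + 3*j^3 + j^2*(-5) + j*(-3)
D) 4 + j^4 + 3*j^3 + j^2*(-5) + j*(-3)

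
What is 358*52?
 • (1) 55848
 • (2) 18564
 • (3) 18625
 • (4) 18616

358 * 52 = 18616
4) 18616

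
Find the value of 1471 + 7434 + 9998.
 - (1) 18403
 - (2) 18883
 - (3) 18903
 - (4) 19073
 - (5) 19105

First: 1471 + 7434 = 8905
Then: 8905 + 9998 = 18903
3) 18903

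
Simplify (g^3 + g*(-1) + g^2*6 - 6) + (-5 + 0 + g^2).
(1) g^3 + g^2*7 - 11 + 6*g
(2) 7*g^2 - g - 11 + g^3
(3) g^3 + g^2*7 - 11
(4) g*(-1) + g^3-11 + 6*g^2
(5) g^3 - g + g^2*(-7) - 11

Adding the polynomials and combining like terms:
(g^3 + g*(-1) + g^2*6 - 6) + (-5 + 0 + g^2)
= 7*g^2 - g - 11 + g^3
2) 7*g^2 - g - 11 + g^3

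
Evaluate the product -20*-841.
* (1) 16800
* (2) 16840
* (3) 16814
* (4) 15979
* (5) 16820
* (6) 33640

-20 * -841 = 16820
5) 16820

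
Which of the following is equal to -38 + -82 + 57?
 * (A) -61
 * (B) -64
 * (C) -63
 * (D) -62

First: -38 + -82 = -120
Then: -120 + 57 = -63
C) -63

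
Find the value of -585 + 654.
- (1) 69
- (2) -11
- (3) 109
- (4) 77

-585 + 654 = 69
1) 69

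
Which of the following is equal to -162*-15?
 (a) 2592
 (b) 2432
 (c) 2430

-162 * -15 = 2430
c) 2430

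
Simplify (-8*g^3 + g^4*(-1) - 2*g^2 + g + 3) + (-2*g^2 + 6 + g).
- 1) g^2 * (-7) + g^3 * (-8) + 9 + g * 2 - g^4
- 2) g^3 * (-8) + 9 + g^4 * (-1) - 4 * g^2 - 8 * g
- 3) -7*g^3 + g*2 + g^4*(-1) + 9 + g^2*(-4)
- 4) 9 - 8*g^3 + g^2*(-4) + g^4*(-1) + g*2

Adding the polynomials and combining like terms:
(-8*g^3 + g^4*(-1) - 2*g^2 + g + 3) + (-2*g^2 + 6 + g)
= 9 - 8*g^3 + g^2*(-4) + g^4*(-1) + g*2
4) 9 - 8*g^3 + g^2*(-4) + g^4*(-1) + g*2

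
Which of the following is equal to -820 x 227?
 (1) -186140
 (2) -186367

-820 * 227 = -186140
1) -186140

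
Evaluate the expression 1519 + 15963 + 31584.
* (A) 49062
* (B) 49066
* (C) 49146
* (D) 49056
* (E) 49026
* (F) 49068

First: 1519 + 15963 = 17482
Then: 17482 + 31584 = 49066
B) 49066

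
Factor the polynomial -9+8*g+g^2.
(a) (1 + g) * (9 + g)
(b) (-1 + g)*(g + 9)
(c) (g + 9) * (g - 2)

We need to factor -9+8*g+g^2.
The factored form is (-1 + g)*(g + 9).
b) (-1 + g)*(g + 9)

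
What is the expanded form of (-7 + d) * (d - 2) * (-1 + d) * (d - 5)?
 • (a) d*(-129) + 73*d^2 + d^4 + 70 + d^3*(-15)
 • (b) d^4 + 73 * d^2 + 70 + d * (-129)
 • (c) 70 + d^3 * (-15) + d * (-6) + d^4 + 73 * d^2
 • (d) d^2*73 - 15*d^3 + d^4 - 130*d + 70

Expanding (-7 + d) * (d - 2) * (-1 + d) * (d - 5):
= d*(-129) + 73*d^2 + d^4 + 70 + d^3*(-15)
a) d*(-129) + 73*d^2 + d^4 + 70 + d^3*(-15)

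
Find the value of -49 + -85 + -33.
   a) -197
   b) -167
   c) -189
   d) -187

First: -49 + -85 = -134
Then: -134 + -33 = -167
b) -167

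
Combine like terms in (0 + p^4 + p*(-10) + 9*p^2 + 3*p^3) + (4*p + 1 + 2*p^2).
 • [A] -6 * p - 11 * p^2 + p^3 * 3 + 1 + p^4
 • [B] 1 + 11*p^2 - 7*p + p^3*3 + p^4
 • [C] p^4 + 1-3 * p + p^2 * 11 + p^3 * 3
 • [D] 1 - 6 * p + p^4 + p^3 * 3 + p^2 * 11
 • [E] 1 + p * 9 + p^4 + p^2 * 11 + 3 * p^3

Adding the polynomials and combining like terms:
(0 + p^4 + p*(-10) + 9*p^2 + 3*p^3) + (4*p + 1 + 2*p^2)
= 1 - 6 * p + p^4 + p^3 * 3 + p^2 * 11
D) 1 - 6 * p + p^4 + p^3 * 3 + p^2 * 11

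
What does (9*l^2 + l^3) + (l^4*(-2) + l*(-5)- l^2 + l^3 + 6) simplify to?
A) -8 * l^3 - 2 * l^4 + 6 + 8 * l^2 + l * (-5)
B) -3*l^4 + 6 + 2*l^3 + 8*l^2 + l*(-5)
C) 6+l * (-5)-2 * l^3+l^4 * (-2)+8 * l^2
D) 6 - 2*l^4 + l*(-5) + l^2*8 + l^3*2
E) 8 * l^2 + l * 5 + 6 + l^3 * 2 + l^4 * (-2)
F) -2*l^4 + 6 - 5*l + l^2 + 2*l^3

Adding the polynomials and combining like terms:
(9*l^2 + l^3) + (l^4*(-2) + l*(-5) - l^2 + l^3 + 6)
= 6 - 2*l^4 + l*(-5) + l^2*8 + l^3*2
D) 6 - 2*l^4 + l*(-5) + l^2*8 + l^3*2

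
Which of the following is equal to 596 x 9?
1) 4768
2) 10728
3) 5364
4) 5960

596 * 9 = 5364
3) 5364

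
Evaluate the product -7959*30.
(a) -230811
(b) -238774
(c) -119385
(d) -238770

-7959 * 30 = -238770
d) -238770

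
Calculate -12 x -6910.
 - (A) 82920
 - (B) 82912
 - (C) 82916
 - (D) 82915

-12 * -6910 = 82920
A) 82920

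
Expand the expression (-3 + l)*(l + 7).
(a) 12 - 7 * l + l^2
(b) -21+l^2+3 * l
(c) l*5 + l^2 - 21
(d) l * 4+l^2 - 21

Expanding (-3 + l)*(l + 7):
= l * 4+l^2 - 21
d) l * 4+l^2 - 21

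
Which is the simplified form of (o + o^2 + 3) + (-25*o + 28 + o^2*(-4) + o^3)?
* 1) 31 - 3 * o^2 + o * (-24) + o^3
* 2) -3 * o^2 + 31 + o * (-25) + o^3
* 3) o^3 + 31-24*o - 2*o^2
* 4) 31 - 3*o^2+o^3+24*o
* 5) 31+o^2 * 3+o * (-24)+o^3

Adding the polynomials and combining like terms:
(o + o^2 + 3) + (-25*o + 28 + o^2*(-4) + o^3)
= 31 - 3 * o^2 + o * (-24) + o^3
1) 31 - 3 * o^2 + o * (-24) + o^3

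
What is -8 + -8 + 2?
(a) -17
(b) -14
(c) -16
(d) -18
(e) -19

First: -8 + -8 = -16
Then: -16 + 2 = -14
b) -14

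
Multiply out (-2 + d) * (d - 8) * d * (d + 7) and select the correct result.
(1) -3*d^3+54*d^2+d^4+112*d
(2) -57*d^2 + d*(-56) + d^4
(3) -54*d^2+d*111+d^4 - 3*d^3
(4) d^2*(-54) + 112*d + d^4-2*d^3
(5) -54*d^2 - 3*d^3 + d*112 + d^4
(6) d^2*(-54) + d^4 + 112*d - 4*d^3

Expanding (-2 + d) * (d - 8) * d * (d + 7):
= -54*d^2 - 3*d^3 + d*112 + d^4
5) -54*d^2 - 3*d^3 + d*112 + d^4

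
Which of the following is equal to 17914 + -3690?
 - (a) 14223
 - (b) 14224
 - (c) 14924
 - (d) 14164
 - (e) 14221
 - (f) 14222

17914 + -3690 = 14224
b) 14224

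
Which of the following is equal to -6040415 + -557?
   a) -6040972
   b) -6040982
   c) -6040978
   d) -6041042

-6040415 + -557 = -6040972
a) -6040972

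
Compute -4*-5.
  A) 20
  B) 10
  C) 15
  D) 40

-4 * -5 = 20
A) 20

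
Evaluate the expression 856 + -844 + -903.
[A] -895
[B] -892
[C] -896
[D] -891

First: 856 + -844 = 12
Then: 12 + -903 = -891
D) -891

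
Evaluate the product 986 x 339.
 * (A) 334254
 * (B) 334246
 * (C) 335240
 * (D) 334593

986 * 339 = 334254
A) 334254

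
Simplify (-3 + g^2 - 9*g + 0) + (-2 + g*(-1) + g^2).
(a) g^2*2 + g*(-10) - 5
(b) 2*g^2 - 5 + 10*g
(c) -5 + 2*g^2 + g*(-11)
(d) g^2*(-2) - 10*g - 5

Adding the polynomials and combining like terms:
(-3 + g^2 - 9*g + 0) + (-2 + g*(-1) + g^2)
= g^2*2 + g*(-10) - 5
a) g^2*2 + g*(-10) - 5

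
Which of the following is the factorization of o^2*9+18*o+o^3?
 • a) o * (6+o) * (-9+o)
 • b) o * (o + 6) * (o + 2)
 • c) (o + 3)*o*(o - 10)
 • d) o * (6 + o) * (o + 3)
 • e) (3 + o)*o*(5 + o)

We need to factor o^2*9+18*o+o^3.
The factored form is o * (6 + o) * (o + 3).
d) o * (6 + o) * (o + 3)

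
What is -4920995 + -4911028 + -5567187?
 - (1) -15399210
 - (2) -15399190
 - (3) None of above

First: -4920995 + -4911028 = -9832023
Then: -9832023 + -5567187 = -15399210
1) -15399210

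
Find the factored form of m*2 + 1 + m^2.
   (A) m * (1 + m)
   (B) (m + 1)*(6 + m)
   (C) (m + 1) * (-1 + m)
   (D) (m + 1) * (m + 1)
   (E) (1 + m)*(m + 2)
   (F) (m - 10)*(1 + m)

We need to factor m*2 + 1 + m^2.
The factored form is (m + 1) * (m + 1).
D) (m + 1) * (m + 1)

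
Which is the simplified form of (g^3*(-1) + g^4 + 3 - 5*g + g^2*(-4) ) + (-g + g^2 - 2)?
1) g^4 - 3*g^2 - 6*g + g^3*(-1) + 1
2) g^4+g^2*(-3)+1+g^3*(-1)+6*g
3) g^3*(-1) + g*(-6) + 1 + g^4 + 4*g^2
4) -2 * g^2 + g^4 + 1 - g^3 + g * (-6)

Adding the polynomials and combining like terms:
(g^3*(-1) + g^4 + 3 - 5*g + g^2*(-4)) + (-g + g^2 - 2)
= g^4 - 3*g^2 - 6*g + g^3*(-1) + 1
1) g^4 - 3*g^2 - 6*g + g^3*(-1) + 1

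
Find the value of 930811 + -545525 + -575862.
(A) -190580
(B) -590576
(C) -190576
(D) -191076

First: 930811 + -545525 = 385286
Then: 385286 + -575862 = -190576
C) -190576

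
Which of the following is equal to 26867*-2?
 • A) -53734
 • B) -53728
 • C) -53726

26867 * -2 = -53734
A) -53734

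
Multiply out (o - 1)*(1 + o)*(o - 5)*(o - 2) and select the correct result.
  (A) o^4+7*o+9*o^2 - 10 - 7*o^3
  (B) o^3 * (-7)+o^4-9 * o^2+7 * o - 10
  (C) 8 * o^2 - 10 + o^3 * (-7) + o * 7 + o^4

Expanding (o - 1)*(1 + o)*(o - 5)*(o - 2):
= o^4+7*o+9*o^2 - 10 - 7*o^3
A) o^4+7*o+9*o^2 - 10 - 7*o^3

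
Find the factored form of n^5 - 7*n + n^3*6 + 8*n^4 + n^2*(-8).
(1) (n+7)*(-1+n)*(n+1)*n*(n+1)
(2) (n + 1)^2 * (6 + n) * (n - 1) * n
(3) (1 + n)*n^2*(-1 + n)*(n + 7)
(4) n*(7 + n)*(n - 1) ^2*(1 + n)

We need to factor n^5 - 7*n + n^3*6 + 8*n^4 + n^2*(-8).
The factored form is (n+7)*(-1+n)*(n+1)*n*(n+1).
1) (n+7)*(-1+n)*(n+1)*n*(n+1)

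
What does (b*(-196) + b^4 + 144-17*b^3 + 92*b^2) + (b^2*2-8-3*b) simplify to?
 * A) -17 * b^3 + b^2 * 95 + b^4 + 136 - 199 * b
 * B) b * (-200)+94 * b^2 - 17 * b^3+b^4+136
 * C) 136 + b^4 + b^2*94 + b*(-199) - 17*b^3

Adding the polynomials and combining like terms:
(b*(-196) + b^4 + 144 - 17*b^3 + 92*b^2) + (b^2*2 - 8 - 3*b)
= 136 + b^4 + b^2*94 + b*(-199) - 17*b^3
C) 136 + b^4 + b^2*94 + b*(-199) - 17*b^3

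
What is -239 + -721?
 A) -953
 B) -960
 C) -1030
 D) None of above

-239 + -721 = -960
B) -960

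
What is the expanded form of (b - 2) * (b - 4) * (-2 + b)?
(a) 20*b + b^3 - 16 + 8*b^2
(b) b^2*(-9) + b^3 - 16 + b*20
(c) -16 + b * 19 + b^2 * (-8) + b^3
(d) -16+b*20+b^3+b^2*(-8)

Expanding (b - 2) * (b - 4) * (-2 + b):
= -16+b*20+b^3+b^2*(-8)
d) -16+b*20+b^3+b^2*(-8)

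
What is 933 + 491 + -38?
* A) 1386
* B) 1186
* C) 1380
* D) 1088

First: 933 + 491 = 1424
Then: 1424 + -38 = 1386
A) 1386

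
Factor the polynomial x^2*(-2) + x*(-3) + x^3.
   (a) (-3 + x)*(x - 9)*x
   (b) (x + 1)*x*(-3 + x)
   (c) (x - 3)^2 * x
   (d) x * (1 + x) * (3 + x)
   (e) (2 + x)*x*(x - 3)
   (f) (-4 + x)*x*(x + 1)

We need to factor x^2*(-2) + x*(-3) + x^3.
The factored form is (x + 1)*x*(-3 + x).
b) (x + 1)*x*(-3 + x)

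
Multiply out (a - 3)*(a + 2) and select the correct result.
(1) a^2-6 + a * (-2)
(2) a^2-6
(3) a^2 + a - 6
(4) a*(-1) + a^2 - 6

Expanding (a - 3)*(a + 2):
= a*(-1) + a^2 - 6
4) a*(-1) + a^2 - 6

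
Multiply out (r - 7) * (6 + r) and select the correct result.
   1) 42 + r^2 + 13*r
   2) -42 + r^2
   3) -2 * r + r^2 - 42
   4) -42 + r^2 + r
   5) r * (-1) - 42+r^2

Expanding (r - 7) * (6 + r):
= r * (-1) - 42+r^2
5) r * (-1) - 42+r^2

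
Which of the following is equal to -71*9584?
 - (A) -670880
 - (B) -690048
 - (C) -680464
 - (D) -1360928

-71 * 9584 = -680464
C) -680464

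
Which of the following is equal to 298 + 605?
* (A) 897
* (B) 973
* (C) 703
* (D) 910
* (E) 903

298 + 605 = 903
E) 903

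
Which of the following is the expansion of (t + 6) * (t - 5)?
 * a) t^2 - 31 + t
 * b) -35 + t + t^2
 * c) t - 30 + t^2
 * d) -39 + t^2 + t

Expanding (t + 6) * (t - 5):
= t - 30 + t^2
c) t - 30 + t^2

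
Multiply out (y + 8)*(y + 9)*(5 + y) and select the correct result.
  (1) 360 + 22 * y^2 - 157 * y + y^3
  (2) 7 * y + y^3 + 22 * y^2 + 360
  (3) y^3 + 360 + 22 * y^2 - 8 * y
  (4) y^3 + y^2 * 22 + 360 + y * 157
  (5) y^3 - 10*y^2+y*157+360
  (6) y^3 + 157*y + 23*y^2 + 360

Expanding (y + 8)*(y + 9)*(5 + y):
= y^3 + y^2 * 22 + 360 + y * 157
4) y^3 + y^2 * 22 + 360 + y * 157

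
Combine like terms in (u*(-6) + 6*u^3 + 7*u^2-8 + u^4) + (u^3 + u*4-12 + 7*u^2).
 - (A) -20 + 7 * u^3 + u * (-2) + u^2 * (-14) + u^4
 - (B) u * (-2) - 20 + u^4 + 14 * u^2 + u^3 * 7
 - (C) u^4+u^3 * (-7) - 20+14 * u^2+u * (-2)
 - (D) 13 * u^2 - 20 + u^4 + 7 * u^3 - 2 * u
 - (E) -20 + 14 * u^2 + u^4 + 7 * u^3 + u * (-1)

Adding the polynomials and combining like terms:
(u*(-6) + 6*u^3 + 7*u^2 - 8 + u^4) + (u^3 + u*4 - 12 + 7*u^2)
= u * (-2) - 20 + u^4 + 14 * u^2 + u^3 * 7
B) u * (-2) - 20 + u^4 + 14 * u^2 + u^3 * 7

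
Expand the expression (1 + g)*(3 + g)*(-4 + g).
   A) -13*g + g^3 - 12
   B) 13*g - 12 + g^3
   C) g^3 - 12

Expanding (1 + g)*(3 + g)*(-4 + g):
= -13*g + g^3 - 12
A) -13*g + g^3 - 12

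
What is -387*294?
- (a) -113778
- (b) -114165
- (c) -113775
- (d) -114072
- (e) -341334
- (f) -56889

-387 * 294 = -113778
a) -113778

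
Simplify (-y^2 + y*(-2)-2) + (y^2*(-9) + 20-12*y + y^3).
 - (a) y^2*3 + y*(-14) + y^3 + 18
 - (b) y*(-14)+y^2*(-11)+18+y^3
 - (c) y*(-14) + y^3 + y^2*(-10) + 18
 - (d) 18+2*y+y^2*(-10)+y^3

Adding the polynomials and combining like terms:
(-y^2 + y*(-2) - 2) + (y^2*(-9) + 20 - 12*y + y^3)
= y*(-14) + y^3 + y^2*(-10) + 18
c) y*(-14) + y^3 + y^2*(-10) + 18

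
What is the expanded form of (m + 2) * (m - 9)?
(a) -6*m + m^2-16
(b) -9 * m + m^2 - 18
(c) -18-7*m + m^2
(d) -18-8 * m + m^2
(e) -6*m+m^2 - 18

Expanding (m + 2) * (m - 9):
= -18-7*m + m^2
c) -18-7*m + m^2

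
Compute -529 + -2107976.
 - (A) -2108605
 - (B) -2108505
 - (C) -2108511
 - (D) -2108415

-529 + -2107976 = -2108505
B) -2108505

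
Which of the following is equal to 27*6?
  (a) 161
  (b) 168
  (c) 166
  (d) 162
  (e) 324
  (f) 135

27 * 6 = 162
d) 162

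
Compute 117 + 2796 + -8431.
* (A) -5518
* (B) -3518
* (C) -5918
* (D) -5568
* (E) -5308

First: 117 + 2796 = 2913
Then: 2913 + -8431 = -5518
A) -5518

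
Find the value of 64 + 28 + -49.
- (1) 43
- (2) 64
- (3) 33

First: 64 + 28 = 92
Then: 92 + -49 = 43
1) 43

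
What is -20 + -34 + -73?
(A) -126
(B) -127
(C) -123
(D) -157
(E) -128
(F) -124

First: -20 + -34 = -54
Then: -54 + -73 = -127
B) -127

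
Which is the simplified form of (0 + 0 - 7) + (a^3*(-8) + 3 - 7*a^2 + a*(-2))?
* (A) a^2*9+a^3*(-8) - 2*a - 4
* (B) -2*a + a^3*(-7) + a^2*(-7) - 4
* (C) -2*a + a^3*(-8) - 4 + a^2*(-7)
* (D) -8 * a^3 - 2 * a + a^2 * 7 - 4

Adding the polynomials and combining like terms:
(0 + 0 - 7) + (a^3*(-8) + 3 - 7*a^2 + a*(-2))
= -2*a + a^3*(-8) - 4 + a^2*(-7)
C) -2*a + a^3*(-8) - 4 + a^2*(-7)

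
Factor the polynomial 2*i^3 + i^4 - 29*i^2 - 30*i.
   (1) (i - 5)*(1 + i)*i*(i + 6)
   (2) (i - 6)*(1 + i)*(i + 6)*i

We need to factor 2*i^3 + i^4 - 29*i^2 - 30*i.
The factored form is (i - 5)*(1 + i)*i*(i + 6).
1) (i - 5)*(1 + i)*i*(i + 6)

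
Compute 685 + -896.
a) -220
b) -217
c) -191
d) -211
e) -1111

685 + -896 = -211
d) -211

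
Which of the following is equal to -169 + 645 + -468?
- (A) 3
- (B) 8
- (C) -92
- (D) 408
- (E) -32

First: -169 + 645 = 476
Then: 476 + -468 = 8
B) 8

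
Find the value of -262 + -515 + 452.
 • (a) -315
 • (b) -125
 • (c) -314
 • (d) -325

First: -262 + -515 = -777
Then: -777 + 452 = -325
d) -325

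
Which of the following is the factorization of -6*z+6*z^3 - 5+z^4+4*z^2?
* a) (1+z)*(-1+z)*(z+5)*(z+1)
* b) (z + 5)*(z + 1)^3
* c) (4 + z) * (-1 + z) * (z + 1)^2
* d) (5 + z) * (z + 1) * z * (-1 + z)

We need to factor -6*z+6*z^3 - 5+z^4+4*z^2.
The factored form is (1+z)*(-1+z)*(z+5)*(z+1).
a) (1+z)*(-1+z)*(z+5)*(z+1)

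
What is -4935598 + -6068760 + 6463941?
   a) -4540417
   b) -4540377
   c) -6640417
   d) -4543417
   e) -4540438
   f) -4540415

First: -4935598 + -6068760 = -11004358
Then: -11004358 + 6463941 = -4540417
a) -4540417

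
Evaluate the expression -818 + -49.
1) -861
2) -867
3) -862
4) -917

-818 + -49 = -867
2) -867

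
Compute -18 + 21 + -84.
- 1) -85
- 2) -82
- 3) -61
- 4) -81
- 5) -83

First: -18 + 21 = 3
Then: 3 + -84 = -81
4) -81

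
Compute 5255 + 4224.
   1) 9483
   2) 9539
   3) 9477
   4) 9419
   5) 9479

5255 + 4224 = 9479
5) 9479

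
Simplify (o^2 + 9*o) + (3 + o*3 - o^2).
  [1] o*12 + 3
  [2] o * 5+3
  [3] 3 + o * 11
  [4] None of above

Adding the polynomials and combining like terms:
(o^2 + 9*o) + (3 + o*3 - o^2)
= o*12 + 3
1) o*12 + 3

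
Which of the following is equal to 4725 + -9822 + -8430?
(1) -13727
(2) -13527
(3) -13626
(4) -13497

First: 4725 + -9822 = -5097
Then: -5097 + -8430 = -13527
2) -13527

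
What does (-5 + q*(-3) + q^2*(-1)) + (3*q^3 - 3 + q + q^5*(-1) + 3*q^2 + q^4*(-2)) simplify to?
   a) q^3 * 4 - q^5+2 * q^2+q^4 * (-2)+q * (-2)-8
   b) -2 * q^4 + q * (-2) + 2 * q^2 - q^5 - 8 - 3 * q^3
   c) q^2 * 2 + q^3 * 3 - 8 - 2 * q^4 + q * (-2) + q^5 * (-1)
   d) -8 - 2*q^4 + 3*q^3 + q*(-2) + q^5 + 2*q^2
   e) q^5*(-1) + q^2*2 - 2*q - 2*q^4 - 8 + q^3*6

Adding the polynomials and combining like terms:
(-5 + q*(-3) + q^2*(-1)) + (3*q^3 - 3 + q + q^5*(-1) + 3*q^2 + q^4*(-2))
= q^2 * 2 + q^3 * 3 - 8 - 2 * q^4 + q * (-2) + q^5 * (-1)
c) q^2 * 2 + q^3 * 3 - 8 - 2 * q^4 + q * (-2) + q^5 * (-1)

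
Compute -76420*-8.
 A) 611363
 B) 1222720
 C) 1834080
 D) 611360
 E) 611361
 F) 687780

-76420 * -8 = 611360
D) 611360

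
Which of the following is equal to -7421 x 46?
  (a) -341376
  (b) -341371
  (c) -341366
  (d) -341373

-7421 * 46 = -341366
c) -341366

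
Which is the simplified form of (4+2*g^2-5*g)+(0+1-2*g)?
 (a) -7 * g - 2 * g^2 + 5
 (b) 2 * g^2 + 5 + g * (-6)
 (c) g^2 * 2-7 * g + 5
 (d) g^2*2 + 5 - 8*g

Adding the polynomials and combining like terms:
(4 + 2*g^2 - 5*g) + (0 + 1 - 2*g)
= g^2 * 2-7 * g + 5
c) g^2 * 2-7 * g + 5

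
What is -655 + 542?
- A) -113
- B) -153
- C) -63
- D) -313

-655 + 542 = -113
A) -113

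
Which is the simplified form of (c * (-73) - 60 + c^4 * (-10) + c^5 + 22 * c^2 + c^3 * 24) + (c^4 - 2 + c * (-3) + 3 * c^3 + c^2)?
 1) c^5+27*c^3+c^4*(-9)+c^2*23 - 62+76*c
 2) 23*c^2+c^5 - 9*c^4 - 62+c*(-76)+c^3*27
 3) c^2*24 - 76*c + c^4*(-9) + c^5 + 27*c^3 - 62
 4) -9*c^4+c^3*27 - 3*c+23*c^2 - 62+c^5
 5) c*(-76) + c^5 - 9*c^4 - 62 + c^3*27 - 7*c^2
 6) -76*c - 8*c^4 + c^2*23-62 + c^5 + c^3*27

Adding the polynomials and combining like terms:
(c*(-73) - 60 + c^4*(-10) + c^5 + 22*c^2 + c^3*24) + (c^4 - 2 + c*(-3) + 3*c^3 + c^2)
= 23*c^2+c^5 - 9*c^4 - 62+c*(-76)+c^3*27
2) 23*c^2+c^5 - 9*c^4 - 62+c*(-76)+c^3*27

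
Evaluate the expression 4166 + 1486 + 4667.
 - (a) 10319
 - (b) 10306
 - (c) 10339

First: 4166 + 1486 = 5652
Then: 5652 + 4667 = 10319
a) 10319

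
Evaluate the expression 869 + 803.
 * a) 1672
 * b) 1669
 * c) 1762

869 + 803 = 1672
a) 1672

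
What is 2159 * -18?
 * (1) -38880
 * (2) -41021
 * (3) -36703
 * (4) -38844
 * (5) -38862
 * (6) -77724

2159 * -18 = -38862
5) -38862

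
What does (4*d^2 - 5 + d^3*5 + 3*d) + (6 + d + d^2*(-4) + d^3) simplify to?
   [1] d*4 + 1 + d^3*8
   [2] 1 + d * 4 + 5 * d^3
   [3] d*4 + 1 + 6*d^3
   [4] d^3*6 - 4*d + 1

Adding the polynomials and combining like terms:
(4*d^2 - 5 + d^3*5 + 3*d) + (6 + d + d^2*(-4) + d^3)
= d*4 + 1 + 6*d^3
3) d*4 + 1 + 6*d^3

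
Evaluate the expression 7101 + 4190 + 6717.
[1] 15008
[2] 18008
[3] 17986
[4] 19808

First: 7101 + 4190 = 11291
Then: 11291 + 6717 = 18008
2) 18008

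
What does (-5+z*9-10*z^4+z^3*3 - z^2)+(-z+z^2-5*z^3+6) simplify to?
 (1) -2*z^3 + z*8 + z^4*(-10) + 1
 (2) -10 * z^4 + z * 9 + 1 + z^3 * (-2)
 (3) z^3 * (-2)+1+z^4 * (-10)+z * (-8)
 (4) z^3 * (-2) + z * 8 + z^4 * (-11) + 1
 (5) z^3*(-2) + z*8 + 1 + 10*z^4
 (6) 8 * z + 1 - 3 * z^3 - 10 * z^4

Adding the polynomials and combining like terms:
(-5 + z*9 - 10*z^4 + z^3*3 - z^2) + (-z + z^2 - 5*z^3 + 6)
= -2*z^3 + z*8 + z^4*(-10) + 1
1) -2*z^3 + z*8 + z^4*(-10) + 1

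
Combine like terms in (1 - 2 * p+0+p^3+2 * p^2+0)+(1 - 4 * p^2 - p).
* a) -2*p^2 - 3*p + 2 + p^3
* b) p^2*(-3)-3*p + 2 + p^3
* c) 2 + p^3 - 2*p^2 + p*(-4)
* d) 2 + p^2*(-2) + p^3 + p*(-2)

Adding the polynomials and combining like terms:
(1 - 2*p + 0 + p^3 + 2*p^2 + 0) + (1 - 4*p^2 - p)
= -2*p^2 - 3*p + 2 + p^3
a) -2*p^2 - 3*p + 2 + p^3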